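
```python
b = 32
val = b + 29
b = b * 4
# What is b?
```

Trace:
`b = 32` → b = 32
`val = b + 29` → val = 61
`b = b * 4` → b = 128
So b = 128

Answer: 128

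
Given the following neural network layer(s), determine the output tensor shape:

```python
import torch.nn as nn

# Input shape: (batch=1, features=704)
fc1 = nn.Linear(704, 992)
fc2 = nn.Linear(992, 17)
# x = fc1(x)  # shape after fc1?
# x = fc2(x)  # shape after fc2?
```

Input: (1, 704) -> after fc1: (1, 992) -> Output: (1, 17)

Answer: (1, 17)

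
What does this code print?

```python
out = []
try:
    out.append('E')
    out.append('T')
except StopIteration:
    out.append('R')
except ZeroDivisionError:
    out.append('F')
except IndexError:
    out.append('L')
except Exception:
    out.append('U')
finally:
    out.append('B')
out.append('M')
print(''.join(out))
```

Execution trace: 'E' (try body) → 'T' (try body, no exception) → 'B' (finally) → 'M' (after the try/except). Output: ETBM

Answer: ETBM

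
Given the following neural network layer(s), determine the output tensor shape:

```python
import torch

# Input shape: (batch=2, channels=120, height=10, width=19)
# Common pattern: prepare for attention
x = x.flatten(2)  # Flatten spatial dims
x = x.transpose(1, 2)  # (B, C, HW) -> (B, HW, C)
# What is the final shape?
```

Input: (2, 120, 10, 19) -> after flatten(2): (2, 120, 190) -> Output: (2, 190, 120)

Answer: (2, 190, 120)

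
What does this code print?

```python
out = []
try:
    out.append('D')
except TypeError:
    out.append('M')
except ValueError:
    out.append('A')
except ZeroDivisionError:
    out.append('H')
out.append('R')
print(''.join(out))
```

Execution trace: 'D' (try body, no exception) → 'R' (after the try/except). Output: DR

Answer: DR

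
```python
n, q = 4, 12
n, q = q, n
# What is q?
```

Trace:
`n, q = 4, 12` → n = 4; q = 12
`n, q = q, n` → n = 12; q = 4
So q = 4

Answer: 4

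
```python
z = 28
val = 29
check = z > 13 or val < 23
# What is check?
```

Trace:
`z = 28` → z = 28
`val = 29` → val = 29
`check = z > 13 or val < 23` → check = True
So check = True

Answer: True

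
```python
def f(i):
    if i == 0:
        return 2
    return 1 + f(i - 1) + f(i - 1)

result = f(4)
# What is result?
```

f(i) = 1 + 2·f(i-1), f(0)=2. Closed form: (2+1)·2^4 - 1 = 47.

Answer: 47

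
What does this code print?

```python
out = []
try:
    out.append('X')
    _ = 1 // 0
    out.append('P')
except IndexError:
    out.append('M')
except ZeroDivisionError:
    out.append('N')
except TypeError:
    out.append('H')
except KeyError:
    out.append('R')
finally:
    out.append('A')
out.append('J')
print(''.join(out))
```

Execution trace: 'X' (try body) → 'N' (except ZeroDivisionError) → 'A' (finally) → 'J' (after the try/except). Output: XNAJ

Answer: XNAJ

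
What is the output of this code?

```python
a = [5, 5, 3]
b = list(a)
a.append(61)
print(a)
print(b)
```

Key concept: list() constructor creates copy.
Step by step:
`a = [5, 5, 3]` → a = [5, 5, 3]
`b = list(a)` → b = [5, 5, 3]
`a.append(61)` → a = [5, 5, 3, 61]
`print(a)` → prints [5, 5, 3, 61]
`print(b)` → prints [5, 5, 3]

Answer:
[5, 5, 3, 61]
[5, 5, 3]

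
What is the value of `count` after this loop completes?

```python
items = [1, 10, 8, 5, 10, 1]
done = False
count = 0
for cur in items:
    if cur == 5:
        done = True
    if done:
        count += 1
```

Count elements after first 5 in [1, 10, 8, 5, 10, 1]
`count` takes the values: 0 → 1 → 2 → 3

Answer: 3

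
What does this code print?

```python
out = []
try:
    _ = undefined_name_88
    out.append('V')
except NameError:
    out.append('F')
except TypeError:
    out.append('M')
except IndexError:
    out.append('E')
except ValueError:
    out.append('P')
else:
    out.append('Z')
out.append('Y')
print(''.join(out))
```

Execution trace: 'F' (except NameError) → 'Y' (after the try/except). Output: FY

Answer: FY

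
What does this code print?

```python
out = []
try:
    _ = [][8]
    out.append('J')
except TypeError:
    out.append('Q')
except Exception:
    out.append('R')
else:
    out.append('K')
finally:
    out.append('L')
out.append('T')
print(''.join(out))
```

Execution trace: 'R' (except Exception) → 'L' (finally) → 'T' (after the try/except). Output: RLT

Answer: RLT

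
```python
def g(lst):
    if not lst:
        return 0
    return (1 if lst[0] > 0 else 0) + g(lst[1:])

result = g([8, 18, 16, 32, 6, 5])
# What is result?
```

Count of positive elements in [8, 18, 16, 32, 6, 5] = 6

Answer: 6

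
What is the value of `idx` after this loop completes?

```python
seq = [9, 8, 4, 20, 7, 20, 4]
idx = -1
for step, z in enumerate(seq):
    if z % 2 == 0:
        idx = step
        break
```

First even number index in [9, 8, 4, 20, 7, 20, 4]
`idx` takes the values: -1 → 1

Answer: 1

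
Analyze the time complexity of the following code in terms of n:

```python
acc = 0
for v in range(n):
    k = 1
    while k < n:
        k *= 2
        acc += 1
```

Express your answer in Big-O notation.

Each loop level contributes: n × log n. Multiplying the contributions gives O(n log n).

Answer: O(n log n)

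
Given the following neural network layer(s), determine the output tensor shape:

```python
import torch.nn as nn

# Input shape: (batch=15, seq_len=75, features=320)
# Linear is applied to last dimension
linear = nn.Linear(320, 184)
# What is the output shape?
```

Input: (15, 75, 320) -> Output: (15, 75, 184)

Answer: (15, 75, 184)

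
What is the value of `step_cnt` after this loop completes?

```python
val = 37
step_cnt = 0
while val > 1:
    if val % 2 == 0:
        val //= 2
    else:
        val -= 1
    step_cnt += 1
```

Steps to reduce 37 to 1
`step_cnt` takes the values: 0 → 1 → 2 → 3 → 4 → 5 → 6 → 7

Answer: 7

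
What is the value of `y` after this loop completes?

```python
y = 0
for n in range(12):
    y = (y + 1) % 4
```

Increment mod 4, 12 times = 0
`y` takes the values: 0 → 1 → 2 → 3 → 0 → 1 → 2 → 3 → 0 → 1 → 2 → 3 → 0

Answer: 0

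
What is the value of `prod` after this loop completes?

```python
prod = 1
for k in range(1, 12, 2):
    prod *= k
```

Product of 1, 3, 5, ... up to 11
`prod` takes the values: 1 → 3 → 15 → 105 → 945 → 10395

Answer: 10395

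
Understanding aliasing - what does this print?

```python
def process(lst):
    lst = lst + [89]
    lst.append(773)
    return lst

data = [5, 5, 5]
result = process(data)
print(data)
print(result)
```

Key concept: rebinding parameter vs mutation.
Step by step:
`data = [5, 5, 5]` → data = [5, 5, 5]
`result = process(data)` → result = [5, 5, 5, 89, 773]
`print(data)` → prints [5, 5, 5]
`print(result)` → prints [5, 5, 5, 89, 773]

Answer:
[5, 5, 5]
[5, 5, 5, 89, 773]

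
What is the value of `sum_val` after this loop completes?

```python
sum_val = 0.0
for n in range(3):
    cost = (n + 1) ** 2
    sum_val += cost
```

Sum of squared losses 1² + 2² + ... + 3²
`sum_val` takes the values: 0.0 → 1.0 → 5.0 → 14.0

Answer: 14.0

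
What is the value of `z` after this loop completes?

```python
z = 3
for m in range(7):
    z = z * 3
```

Multiply by 3, 7 times: 3 * 3^7 = 6561
`z` takes the values: 3 → 9 → 27 → 81 → 243 → 729 → 2187 → 6561

Answer: 6561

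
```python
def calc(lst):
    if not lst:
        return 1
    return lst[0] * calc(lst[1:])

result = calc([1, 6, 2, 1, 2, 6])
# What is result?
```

Product over [1, 6, 2, 1, 2, 6] = 1 * 6 * 2 * 1 * 2 * 6 = 144

Answer: 144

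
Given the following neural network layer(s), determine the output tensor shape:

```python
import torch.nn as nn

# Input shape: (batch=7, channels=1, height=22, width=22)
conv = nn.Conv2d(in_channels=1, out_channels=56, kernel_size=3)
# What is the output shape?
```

Input: (7, 1, 22, 22) -> Output: (7, 56, 20, 20)

Answer: (7, 56, 20, 20)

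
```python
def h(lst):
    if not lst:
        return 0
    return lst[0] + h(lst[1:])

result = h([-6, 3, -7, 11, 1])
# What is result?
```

(-6) + 3 + (-7) + 11 + 1 + 0 = 2

Answer: 2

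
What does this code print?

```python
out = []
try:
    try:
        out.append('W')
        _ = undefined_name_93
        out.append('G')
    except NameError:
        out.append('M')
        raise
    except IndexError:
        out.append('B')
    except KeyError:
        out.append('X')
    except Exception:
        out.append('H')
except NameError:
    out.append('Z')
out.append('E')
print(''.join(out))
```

Execution trace: 'W' (inner try body) → 'M' (inner except NameError) → 'Z' (outer except NameError) → 'E' (after the try/except). Output: WMZE

Answer: WMZE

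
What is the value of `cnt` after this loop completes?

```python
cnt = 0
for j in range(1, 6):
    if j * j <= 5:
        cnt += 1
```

Count numbers where j² ≤ 5
`cnt` takes the values: 0 → 1 → 2

Answer: 2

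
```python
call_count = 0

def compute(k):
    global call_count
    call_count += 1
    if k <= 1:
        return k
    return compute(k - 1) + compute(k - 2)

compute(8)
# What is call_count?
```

Calls(k) = 1 + Calls(k-1) + Calls(k-2); Calls(0)=Calls(1)=1. For k=8 this gives 67.

Answer: 67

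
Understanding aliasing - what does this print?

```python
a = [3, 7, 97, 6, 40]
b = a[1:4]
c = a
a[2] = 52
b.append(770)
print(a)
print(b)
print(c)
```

Key concept: slice vs alias.
Step by step:
`a = [3, 7, 97, 6, 40]` → a = [3, 7, 97, 6, 40]
`b = a[1:4]` → b = [7, 97, 6]
`c = a` → c = [3, 7, 97, 6, 40] (same object as a)
`a[2] = 52` → a = [3, 7, 52, 6, 40] (same object as c); c = [3, 7, 52, 6, 40] (same object as a)
`b.append(770)` → b = [7, 97, 6, 770]
`print(a)` → prints [3, 7, 52, 6, 40]
`print(b)` → prints [7, 97, 6, 770]
`print(c)` → prints [3, 7, 52, 6, 40]

Answer:
[3, 7, 52, 6, 40]
[7, 97, 6, 770]
[3, 7, 52, 6, 40]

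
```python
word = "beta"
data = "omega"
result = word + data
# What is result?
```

Trace:
`word = "beta"` → word = 'beta'
`data = "omega"` → data = 'omega'
`result = word + data` → result = 'betaomega'
So result = 'betaomega'

Answer: 'betaomega'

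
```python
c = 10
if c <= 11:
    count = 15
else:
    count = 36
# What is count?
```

Trace:
`c = 10` → c = 10
`if c <= 11: ...` → c <= 11 is True → count = 15
So count = 15

Answer: 15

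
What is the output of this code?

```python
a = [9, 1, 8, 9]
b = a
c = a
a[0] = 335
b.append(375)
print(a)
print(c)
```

Key concept: multiple aliases.
Step by step:
`a = [9, 1, 8, 9]` → a = [9, 1, 8, 9]
`b = a` → b = [9, 1, 8, 9] (same object as a)
`c = a` → c = [9, 1, 8, 9] (same object as a, b)
`a[0] = 335` → a = [335, 1, 8, 9] (same object as b, c); b = [335, 1, 8, 9] (same object as a, c); c = [335, 1, 8, 9] (same object as a, b)
`b.append(375)` → a = [335, 1, 8, 9, 375] (same object as b, c); b = [335, 1, 8, 9, 375] (same object as a, c); c = [335, 1, 8, 9, 375] (same object as a, b)
`print(a)` → prints [335, 1, 8, 9, 375]
`print(c)` → prints [335, 1, 8, 9, 375]

Answer:
[335, 1, 8, 9, 375]
[335, 1, 8, 9, 375]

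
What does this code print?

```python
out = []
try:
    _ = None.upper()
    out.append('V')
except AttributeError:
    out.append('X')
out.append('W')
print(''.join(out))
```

Execution trace: 'X' (except AttributeError) → 'W' (after the try/except). Output: XW

Answer: XW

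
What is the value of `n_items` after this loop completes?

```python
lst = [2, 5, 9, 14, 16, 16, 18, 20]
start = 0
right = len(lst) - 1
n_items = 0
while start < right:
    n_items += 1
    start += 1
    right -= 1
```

Iterations until pointers meet (list length 8)
`n_items` takes the values: 0 → 1 → 2 → 3 → 4

Answer: 4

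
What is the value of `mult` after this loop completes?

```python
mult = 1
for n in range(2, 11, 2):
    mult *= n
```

Product of even numbers 2 to 10
`mult` takes the values: 1 → 2 → 8 → 48 → 384 → 3840

Answer: 3840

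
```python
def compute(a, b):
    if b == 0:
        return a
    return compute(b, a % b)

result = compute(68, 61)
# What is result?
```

compute(68, 61) -> compute(61, 7) -> compute(7, 5) -> compute(5, 2) -> compute(2, 1) -> compute(1, 0) -> 1

Answer: 1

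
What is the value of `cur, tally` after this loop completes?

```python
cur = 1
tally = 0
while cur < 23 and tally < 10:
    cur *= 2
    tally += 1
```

Double until >= 23 or 10 iterations
`cur, tally` takes the values: (1, 0) → (2, 0) → (2, 1) → (4, 1) → (4, 2) → (8, 2) → (8, 3) → (16, 3) → (16, 4) → (32, 4) → (32, 5)

Answer: 32, 5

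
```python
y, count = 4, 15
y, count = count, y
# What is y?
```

Trace:
`y, count = 4, 15` → y = 4; count = 15
`y, count = count, y` → y = 15; count = 4
So y = 15

Answer: 15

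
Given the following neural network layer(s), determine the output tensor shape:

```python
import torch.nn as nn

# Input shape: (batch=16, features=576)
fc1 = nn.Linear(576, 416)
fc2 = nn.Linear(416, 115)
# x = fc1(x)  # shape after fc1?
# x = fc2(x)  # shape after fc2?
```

Input: (16, 576) -> after fc1: (16, 416) -> Output: (16, 115)

Answer: (16, 115)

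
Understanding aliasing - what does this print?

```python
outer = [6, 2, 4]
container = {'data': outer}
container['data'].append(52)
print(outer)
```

Key concept: dict holds reference to list.
Step by step:
`outer = [6, 2, 4]` → outer = [6, 2, 4]
`container = {'data': outer}` → container = {'data': [6, 2, 4]}
`container['data'].append(52)` → outer = [6, 2, 4, 52]; container = {'data': [6, 2, 4, 52]}
`print(outer)` → prints [6, 2, 4, 52]

Answer: [6, 2, 4, 52]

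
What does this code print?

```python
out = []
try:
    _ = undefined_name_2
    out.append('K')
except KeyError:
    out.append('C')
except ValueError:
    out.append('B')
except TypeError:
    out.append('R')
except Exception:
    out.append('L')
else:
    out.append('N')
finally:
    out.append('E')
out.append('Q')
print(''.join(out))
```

Execution trace: 'L' (except Exception) → 'E' (finally) → 'Q' (after the try/except). Output: LEQ

Answer: LEQ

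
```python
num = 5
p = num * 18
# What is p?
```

Trace:
`num = 5` → num = 5
`p = num * 18` → p = 90
So p = 90

Answer: 90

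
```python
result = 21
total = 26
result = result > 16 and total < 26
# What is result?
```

Trace:
`result = 21` → result = 21
`total = 26` → total = 26
`result = result > 16 and total < 26` → result = False
So result = False

Answer: False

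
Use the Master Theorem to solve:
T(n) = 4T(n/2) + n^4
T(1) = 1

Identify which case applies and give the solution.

a=4, b=2, f(n)=n^4. log_2(4) = 2. Since c=4 > 2 and the regularity condition holds (4(n/2)^4 = (4/2^4)n^4 with 4/2^4 < 1), Case 3 applies: T(n) = Θ(f(n)) = O(n^4).

Answer: O(n^4) - Case 3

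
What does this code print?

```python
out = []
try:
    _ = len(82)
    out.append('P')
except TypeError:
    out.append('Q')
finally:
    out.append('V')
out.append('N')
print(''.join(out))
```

Execution trace: 'Q' (except TypeError) → 'V' (finally) → 'N' (after the try/except). Output: QVN

Answer: QVN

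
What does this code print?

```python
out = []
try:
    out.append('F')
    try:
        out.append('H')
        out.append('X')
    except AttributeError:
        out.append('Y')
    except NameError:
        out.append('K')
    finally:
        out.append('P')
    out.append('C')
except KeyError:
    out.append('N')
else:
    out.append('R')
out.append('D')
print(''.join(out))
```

Execution trace: 'F' (try body) → 'H' (inner try body) → 'X' (inner try body, no exception) → 'P' (inner finally) → 'C' (try body, no exception) → 'R' (else) → 'D' (after the try/except). Output: FHXPCRD

Answer: FHXPCRD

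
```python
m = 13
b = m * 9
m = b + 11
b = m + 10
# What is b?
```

Trace:
`m = 13` → m = 13
`b = m * 9` → b = 117
`m = b + 11` → m = 128
`b = m + 10` → b = 138
So b = 138

Answer: 138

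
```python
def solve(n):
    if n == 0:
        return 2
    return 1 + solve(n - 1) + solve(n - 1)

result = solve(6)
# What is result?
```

solve(n) = 1 + 2·solve(n-1), solve(0)=2. Closed form: (2+1)·2^6 - 1 = 191.

Answer: 191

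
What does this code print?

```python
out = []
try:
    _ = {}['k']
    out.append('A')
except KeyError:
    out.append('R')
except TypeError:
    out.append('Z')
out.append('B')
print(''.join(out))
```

Execution trace: 'R' (except KeyError) → 'B' (after the try/except). Output: RB

Answer: RB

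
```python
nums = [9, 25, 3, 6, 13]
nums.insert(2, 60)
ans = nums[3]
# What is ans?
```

Trace:
`nums = [9, 25, 3, 6, 13]` → nums = [9, 25, 3, 6, 13]
`nums.insert(2, 60)` → nums = [9, 25, 60, 3, 6, 13]
`ans = nums[3]` → ans = 3
So ans = 3

Answer: 3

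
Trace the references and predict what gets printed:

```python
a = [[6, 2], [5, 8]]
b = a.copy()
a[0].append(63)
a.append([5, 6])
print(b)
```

Key concept: shallow copy with nested lists.
Step by step:
`a = [[6, 2], [5, 8]]` → a = [[6, 2], [5, 8]]
`b = a.copy()` → b = [[6, 2], [5, 8]]
`a[0].append(63)` → a = [[6, 2, 63], [5, 8]]; b = [[6, 2, 63], [5, 8]]
`a.append([5, 6])` → a = [[6, 2, 63], [5, 8], [5, 6]]
`print(b)` → prints [[6, 2, 63], [5, 8]]

Answer: [[6, 2, 63], [5, 8]]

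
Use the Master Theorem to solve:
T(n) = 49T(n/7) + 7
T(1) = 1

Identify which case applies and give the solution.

a=49, b=7, f(n)=7. log_7(49) = 2. Since c=0 < 2, Case 1 applies: T(n) = Θ(n^log_b(a)) = O(n^2).

Answer: O(n^2) - Case 1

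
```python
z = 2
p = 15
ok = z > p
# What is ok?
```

Trace:
`z = 2` → z = 2
`p = 15` → p = 15
`ok = z > p` → ok = False
So ok = False

Answer: False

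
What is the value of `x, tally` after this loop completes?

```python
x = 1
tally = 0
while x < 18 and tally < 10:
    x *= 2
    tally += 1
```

Double until >= 18 or 10 iterations
`x, tally` takes the values: (1, 0) → (2, 0) → (2, 1) → (4, 1) → (4, 2) → (8, 2) → (8, 3) → (16, 3) → (16, 4) → (32, 4) → (32, 5)

Answer: 32, 5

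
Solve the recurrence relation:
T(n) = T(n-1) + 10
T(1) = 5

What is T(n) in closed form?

Unrolling: T(n) = T(1) + 10·(n-1) = 5 + 10(n-1) = 10n - 5.

Answer: T(n) = 10n - 5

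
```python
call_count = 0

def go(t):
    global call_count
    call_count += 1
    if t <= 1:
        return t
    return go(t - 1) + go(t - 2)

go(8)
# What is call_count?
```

Calls(t) = 1 + Calls(t-1) + Calls(t-2); Calls(0)=Calls(1)=1. For t=8 this gives 67.

Answer: 67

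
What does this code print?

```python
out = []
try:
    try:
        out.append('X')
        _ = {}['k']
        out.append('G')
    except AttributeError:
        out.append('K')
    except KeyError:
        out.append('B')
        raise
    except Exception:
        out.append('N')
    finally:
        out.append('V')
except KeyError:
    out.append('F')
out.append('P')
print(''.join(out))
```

Execution trace: 'X' (inner try body) → 'B' (inner except KeyError) → 'V' (inner finally) → 'F' (outer except KeyError) → 'P' (after the try/except). Output: XBVFP

Answer: XBVFP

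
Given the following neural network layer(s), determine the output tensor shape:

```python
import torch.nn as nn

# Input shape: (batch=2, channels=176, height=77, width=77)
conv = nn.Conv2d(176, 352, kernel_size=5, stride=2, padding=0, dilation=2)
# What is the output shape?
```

Input: (2, 176, 77, 77) -> Output: (2, 352, 35, 35)

Answer: (2, 352, 35, 35)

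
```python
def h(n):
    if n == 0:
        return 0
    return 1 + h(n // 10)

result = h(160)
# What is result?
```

Count of digits of 160: 3

Answer: 3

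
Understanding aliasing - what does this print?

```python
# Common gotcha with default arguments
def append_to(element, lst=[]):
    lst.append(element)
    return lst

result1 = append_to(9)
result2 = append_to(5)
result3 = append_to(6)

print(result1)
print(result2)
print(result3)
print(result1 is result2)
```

Key concept: mutable default argument gotcha.
Step by step:
`result1 = append_to(9)` → result1 = [9]
`result2 = append_to(5)` → result1 = [9, 5] (same object as result2); result2 = [9, 5] (same object as result1)
`result3 = append_to(6)` → result1 = [9, 5, 6] (same object as result2, result3); result2 = [9, 5, 6] (same object as result1, result3); result3 = [9, 5, 6] (same object as result1, result2)
`print(result1)` → prints [9, 5, 6]
`print(result2)` → prints [9, 5, 6]
`print(result3)` → prints [9, 5, 6]
`print(result1 is result2)` → prints True

Answer:
[9, 5, 6]
[9, 5, 6]
[9, 5, 6]
True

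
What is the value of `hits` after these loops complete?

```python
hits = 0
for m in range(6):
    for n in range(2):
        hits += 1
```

6 * 2 = 12
`hits` takes the values: 0 → 1 → 2 → 3 → 4 → 5 → 6 → 7 → 8 → 9 → 10 → 11 → 12

Answer: 12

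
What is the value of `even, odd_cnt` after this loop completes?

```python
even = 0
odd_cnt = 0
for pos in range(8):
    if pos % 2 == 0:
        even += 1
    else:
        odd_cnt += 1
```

Count evens and odds in range(8)
`even, odd_cnt` takes the values: (0, 0) → (1, 0) → (1, 1) → (2, 1) → (2, 2) → (3, 2) → (3, 3) → (4, 3) → (4, 4)

Answer: 4, 4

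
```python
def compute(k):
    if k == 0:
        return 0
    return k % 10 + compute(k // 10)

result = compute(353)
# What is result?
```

Sum of digits of 353: 3 + 5 + 3 = 11

Answer: 11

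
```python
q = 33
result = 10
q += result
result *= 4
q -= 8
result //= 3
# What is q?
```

Trace:
`q = 33` → q = 33
`result = 10` → result = 10
`q += result` → q = 43
`result *= 4` → result = 40
`q -= 8` → q = 35
`result //= 3` → result = 13
So q = 35

Answer: 35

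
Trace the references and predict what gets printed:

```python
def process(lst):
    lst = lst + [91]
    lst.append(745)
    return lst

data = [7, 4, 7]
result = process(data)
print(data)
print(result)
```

Key concept: rebinding parameter vs mutation.
Step by step:
`data = [7, 4, 7]` → data = [7, 4, 7]
`result = process(data)` → result = [7, 4, 7, 91, 745]
`print(data)` → prints [7, 4, 7]
`print(result)` → prints [7, 4, 7, 91, 745]

Answer:
[7, 4, 7]
[7, 4, 7, 91, 745]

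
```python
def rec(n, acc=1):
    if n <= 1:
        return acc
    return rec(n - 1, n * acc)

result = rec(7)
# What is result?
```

Accumulator trace (n, acc): (7, 1) -> (6, 7) -> (5, 42) -> (4, 210) -> (3, 840) -> (2, 2520) -> (1, 5040) -> return 5040

Answer: 5040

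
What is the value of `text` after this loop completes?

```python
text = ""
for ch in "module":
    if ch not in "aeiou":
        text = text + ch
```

Remove vowels from 'module'
`text` takes the values: "" → "m" → "md" → "mdl"

Answer: "mdl"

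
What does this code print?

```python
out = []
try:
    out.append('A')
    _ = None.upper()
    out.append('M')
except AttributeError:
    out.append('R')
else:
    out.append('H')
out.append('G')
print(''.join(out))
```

Execution trace: 'A' (try body) → 'R' (except AttributeError) → 'G' (after the try/except). Output: ARG

Answer: ARG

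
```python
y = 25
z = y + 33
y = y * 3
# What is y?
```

Trace:
`y = 25` → y = 25
`z = y + 33` → z = 58
`y = y * 3` → y = 75
So y = 75

Answer: 75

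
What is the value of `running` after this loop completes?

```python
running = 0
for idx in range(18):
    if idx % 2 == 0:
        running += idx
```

Sum of even numbers 0 to 17
`running` takes the values: 0 → 2 → 6 → 12 → 20 → 30 → 42 → 56 → 72

Answer: 72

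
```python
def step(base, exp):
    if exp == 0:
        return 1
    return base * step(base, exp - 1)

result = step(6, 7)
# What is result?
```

step(6, 7) = 6 * 6 * 6 * 6 * 6 * 6 * 6 = 279936

Answer: 279936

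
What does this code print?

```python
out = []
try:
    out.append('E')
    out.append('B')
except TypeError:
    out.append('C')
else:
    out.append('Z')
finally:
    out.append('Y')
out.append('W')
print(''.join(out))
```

Execution trace: 'E' (try body) → 'B' (try body, no exception) → 'Z' (else) → 'Y' (finally) → 'W' (after the try/except). Output: EBZYW

Answer: EBZYW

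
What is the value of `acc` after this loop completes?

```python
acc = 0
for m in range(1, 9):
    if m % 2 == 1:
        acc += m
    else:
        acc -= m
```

Add odd, subtract even
`acc` takes the values: 0 → 1 → -1 → 2 → -2 → 3 → -3 → 4 → -4

Answer: -4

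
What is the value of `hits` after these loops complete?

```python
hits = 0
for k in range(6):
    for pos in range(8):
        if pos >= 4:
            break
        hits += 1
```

Inner breaks at 4, outer runs 6 times
`hits` takes the values: 0 → 1 → 2 → 3 → 4 → 5 → 6 → 7 → 8 → 9 → 10 → 11 → 12 → 13 → 14 → 15 → 16 → 17 → 18 → 19 → 20 → 21 → 22 → 23 → 24

Answer: 24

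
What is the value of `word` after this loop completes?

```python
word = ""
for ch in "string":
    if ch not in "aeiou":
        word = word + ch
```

Remove vowels from 'string'
`word` takes the values: "" → "s" → "st" → "str" → "strn" → "strng"

Answer: "strng"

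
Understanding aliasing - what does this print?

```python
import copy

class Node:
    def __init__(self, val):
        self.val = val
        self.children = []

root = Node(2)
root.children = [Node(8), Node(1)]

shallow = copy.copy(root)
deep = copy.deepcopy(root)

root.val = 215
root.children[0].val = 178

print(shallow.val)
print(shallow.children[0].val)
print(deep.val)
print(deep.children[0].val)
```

Key concept: deep copy with custom objects.
Step by step:
`root = Node(2)` → root = Node(val=2, children=[])
`root.children = [Node(8), Node(1)]` → root = Node(val=2, children=[Node(val=8, children=[]), Node(val=1, children=[])])
`shallow = copy.copy(root)` → shallow = Node(val=2, children=[Node(val=8, children=[]), Node(val=1, children=[])])
`deep = copy.deepcopy(root)` → deep = Node(val=2, children=[Node(val=8, children=[]), Node(val=1, children=[])])
`root.val = 215` → root = Node(val=215, children=[Node(val=8, children=[]), Node(val=1, children=[])])
`root.children[0].val = 178` → root = Node(val=215, children=[Node(val=178, children=[]), Node(val=1, children=[])]); shallow = Node(val=2, children=[Node(val=178, children=[]), Node(val=1, children=[])])
`print(shallow.val)` → prints 2
`print(shallow.children[0].val)` → prints 178
`print(deep.val)` → prints 2
`print(deep.children[0].val)` → prints 8

Answer:
2
178
2
8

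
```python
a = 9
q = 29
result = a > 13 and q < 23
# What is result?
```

Trace:
`a = 9` → a = 9
`q = 29` → q = 29
`result = a > 13 and q < 23` → result = False
So result = False

Answer: False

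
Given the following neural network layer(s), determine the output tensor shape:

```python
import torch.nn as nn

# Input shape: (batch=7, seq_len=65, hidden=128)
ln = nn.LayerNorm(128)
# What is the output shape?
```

Input: (7, 65, 128) -> Output: (7, 65, 128)

Answer: (7, 65, 128)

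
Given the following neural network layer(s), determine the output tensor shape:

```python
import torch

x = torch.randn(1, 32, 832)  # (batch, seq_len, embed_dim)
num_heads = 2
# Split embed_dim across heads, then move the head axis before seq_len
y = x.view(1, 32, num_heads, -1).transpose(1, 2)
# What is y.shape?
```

Input: (1, 32, 832) -> head_dim = 832 // 2 = 416; after view: (1, 32, 2, 416) -> after transpose(1, 2): (1, 2, 32, 416) -> Output: (1, 2, 32, 416)

Answer: (1, 2, 32, 416)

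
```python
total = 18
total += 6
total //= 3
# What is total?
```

Trace:
`total = 18` → total = 18
`total += 6` → total = 24
`total //= 3` → total = 8
So total = 8

Answer: 8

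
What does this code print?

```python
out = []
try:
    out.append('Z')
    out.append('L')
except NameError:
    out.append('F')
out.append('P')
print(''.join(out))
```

Execution trace: 'Z' (try body) → 'L' (try body, no exception) → 'P' (after the try/except). Output: ZLP

Answer: ZLP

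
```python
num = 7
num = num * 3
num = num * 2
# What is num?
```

Trace:
`num = 7` → num = 7
`num = num * 3` → num = 21
`num = num * 2` → num = 42
So num = 42

Answer: 42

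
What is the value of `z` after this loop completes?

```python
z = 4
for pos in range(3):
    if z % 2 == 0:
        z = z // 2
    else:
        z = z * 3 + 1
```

Collatz-style transformation from 4
`z` takes the values: 4 → 2 → 1 → 4

Answer: 4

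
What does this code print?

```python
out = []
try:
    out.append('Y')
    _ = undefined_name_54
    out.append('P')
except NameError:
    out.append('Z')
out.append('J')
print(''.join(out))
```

Execution trace: 'Y' (try body) → 'Z' (except NameError) → 'J' (after the try/except). Output: YZJ

Answer: YZJ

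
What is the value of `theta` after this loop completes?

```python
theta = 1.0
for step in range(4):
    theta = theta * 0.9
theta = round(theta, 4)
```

Exponential decay: 1.0 * 0.9^4
`theta` takes the values: 1.0 → 0.9 → 0.81 → 0.729 → 0.6561

Answer: 0.6561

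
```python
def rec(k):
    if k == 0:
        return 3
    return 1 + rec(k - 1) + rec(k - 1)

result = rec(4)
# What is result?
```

rec(k) = 1 + 2·rec(k-1), rec(0)=3. Closed form: (3+1)·2^4 - 1 = 63.

Answer: 63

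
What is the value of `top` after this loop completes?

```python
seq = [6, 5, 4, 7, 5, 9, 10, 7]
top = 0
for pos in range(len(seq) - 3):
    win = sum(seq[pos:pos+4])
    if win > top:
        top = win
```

Max sum of 4-element window in [6, 5, 4, 7, 5, 9, 10, 7]
`top` takes the values: 0 → 22 → 25 → 31

Answer: 31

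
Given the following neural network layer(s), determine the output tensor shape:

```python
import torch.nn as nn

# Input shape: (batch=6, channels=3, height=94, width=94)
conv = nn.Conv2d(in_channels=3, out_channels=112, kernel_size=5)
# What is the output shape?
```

Input: (6, 3, 94, 94) -> Output: (6, 112, 90, 90)

Answer: (6, 112, 90, 90)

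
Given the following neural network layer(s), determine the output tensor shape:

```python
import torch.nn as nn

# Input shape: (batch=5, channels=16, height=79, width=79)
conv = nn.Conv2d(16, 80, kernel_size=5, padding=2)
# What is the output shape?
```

Input: (5, 16, 79, 79) -> Output: (5, 80, 79, 79)

Answer: (5, 80, 79, 79)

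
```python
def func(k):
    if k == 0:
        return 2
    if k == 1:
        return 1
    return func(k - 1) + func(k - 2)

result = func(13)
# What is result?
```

Build up from base cases: func(0)=2, func(1)=1, func(2)=3, func(3)=4, func(4)=7, func(5)=11, func(6)=18, ..., func(13)=521

Answer: 521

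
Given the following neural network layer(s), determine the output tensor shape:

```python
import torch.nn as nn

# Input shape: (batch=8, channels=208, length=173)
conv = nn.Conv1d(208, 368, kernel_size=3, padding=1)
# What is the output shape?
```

Input: (8, 208, 173) -> Output: (8, 368, 173)

Answer: (8, 368, 173)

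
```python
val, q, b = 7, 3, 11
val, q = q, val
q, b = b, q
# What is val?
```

Trace:
`val, q, b = 7, 3, 11` → val = 7; q = 3; b = 11
`val, q = q, val` → val = 3; q = 7
`q, b = b, q` → q = 11; b = 7
So val = 3

Answer: 3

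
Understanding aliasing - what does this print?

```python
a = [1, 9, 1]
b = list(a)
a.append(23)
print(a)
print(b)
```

Key concept: list() constructor creates copy.
Step by step:
`a = [1, 9, 1]` → a = [1, 9, 1]
`b = list(a)` → b = [1, 9, 1]
`a.append(23)` → a = [1, 9, 1, 23]
`print(a)` → prints [1, 9, 1, 23]
`print(b)` → prints [1, 9, 1]

Answer:
[1, 9, 1, 23]
[1, 9, 1]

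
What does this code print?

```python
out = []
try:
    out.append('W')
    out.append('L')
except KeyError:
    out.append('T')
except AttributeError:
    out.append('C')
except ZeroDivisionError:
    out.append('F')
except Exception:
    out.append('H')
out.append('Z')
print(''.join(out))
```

Execution trace: 'W' (try body) → 'L' (try body, no exception) → 'Z' (after the try/except). Output: WLZ

Answer: WLZ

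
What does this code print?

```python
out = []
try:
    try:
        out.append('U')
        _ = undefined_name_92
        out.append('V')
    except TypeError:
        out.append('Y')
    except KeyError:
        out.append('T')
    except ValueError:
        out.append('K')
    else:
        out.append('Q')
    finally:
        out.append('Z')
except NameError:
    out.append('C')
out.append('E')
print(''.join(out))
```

Execution trace: 'U' (try body) → 'Z' (finally) → 'C' (outer except NameError) → 'E' (after the try/except). Output: UZCE

Answer: UZCE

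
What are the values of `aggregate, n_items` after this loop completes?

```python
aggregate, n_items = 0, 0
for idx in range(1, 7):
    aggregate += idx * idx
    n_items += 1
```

Sum of squares and count
`aggregate, n_items` takes the values: (0, 0) → (1, 0) → (1, 1) → (5, 1) → (5, 2) → (14, 2) → (14, 3) → (30, 3) → (30, 4) → (55, 4) → (55, 5) → (91, 5) → (91, 6)

Answer: 91, 6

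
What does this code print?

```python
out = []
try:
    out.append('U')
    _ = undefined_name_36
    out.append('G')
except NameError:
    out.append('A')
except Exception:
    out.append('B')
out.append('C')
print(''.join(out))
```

Execution trace: 'U' (try body) → 'A' (except NameError) → 'C' (after the try/except). Output: UAC

Answer: UAC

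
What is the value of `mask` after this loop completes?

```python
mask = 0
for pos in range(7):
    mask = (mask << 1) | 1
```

Build 7 consecutive 1-bits: 0b1111111
`mask` takes the values: 0 → 1 → 3 → 7 → 15 → 31 → 63 → 127

Answer: 127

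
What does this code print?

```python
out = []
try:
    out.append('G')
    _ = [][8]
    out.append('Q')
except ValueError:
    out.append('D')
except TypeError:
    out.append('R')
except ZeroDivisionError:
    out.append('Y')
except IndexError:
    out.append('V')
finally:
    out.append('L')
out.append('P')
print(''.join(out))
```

Execution trace: 'G' (try body) → 'V' (except IndexError) → 'L' (finally) → 'P' (after the try/except). Output: GVLP

Answer: GVLP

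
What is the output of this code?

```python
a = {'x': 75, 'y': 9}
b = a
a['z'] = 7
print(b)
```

Key concept: dict aliasing.
Step by step:
`a = {'x': 75, 'y': 9}` → a = {'x': 75, 'y': 9}
`b = a` → b = {'x': 75, 'y': 9} (same object as a)
`a['z'] = 7` → a = {'x': 75, 'y': 9, 'z': 7} (same object as b); b = {'x': 75, 'y': 9, 'z': 7} (same object as a)
`print(b)` → prints {'x': 75, 'y': 9, 'z': 7}

Answer: {'x': 75, 'y': 9, 'z': 7}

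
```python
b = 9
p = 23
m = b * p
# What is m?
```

Trace:
`b = 9` → b = 9
`p = 23` → p = 23
`m = b * p` → m = 207
So m = 207

Answer: 207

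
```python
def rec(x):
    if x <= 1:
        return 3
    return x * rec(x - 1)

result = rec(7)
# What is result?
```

rec(7) = 7 * 6 * 5 * 4 * 3 * 2 * 3 = 15120

Answer: 15120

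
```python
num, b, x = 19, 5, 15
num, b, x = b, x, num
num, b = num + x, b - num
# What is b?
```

Trace:
`num, b, x = 19, 5, 15` → num = 19; b = 5; x = 15
`num, b, x = b, x, num` → num = 5; b = 15; x = 19
`num, b = num + x, b - num` → num = 24; b = 10
So b = 10

Answer: 10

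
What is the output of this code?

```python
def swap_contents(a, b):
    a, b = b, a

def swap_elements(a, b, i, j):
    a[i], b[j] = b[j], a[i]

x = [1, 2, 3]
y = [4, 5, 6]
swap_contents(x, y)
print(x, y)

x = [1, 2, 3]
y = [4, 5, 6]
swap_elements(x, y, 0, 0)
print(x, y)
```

Key concept: parameter rebinding vs mutation.
Step by step:
`x = [1, 2, 3]` → x = [1, 2, 3]
`y = [4, 5, 6]` → y = [4, 5, 6]
`swap_contents(x, y)` → no visible change to tracked variables
`print(x, y)` → prints [1, 2, 3] [4, 5, 6]
`x = [1, 2, 3]` → x = [1, 2, 3]
`y = [4, 5, 6]` → y = [4, 5, 6]
`swap_elements(x, y, 0, 0)` → x = [4, 2, 3]; y = [1, 5, 6]
`print(x, y)` → prints [4, 2, 3] [1, 5, 6]

Answer:
[1, 2, 3] [4, 5, 6]
[4, 2, 3] [1, 5, 6]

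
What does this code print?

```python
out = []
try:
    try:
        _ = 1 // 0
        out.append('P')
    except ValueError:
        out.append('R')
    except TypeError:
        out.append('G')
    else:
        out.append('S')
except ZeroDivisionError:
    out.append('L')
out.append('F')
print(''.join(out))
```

Execution trace: 'L' (outer except ZeroDivisionError) → 'F' (after the try/except). Output: LF

Answer: LF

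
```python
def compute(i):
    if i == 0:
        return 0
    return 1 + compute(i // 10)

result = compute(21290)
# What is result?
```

Count of digits of 21290: 5

Answer: 5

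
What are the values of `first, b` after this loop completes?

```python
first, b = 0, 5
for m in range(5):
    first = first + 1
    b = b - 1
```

first goes 0→5, b goes 5→0
`first, b` takes the values: (0, 5) → (1, 5) → (1, 4) → (2, 4) → (2, 3) → (3, 3) → (3, 2) → (4, 2) → (4, 1) → (5, 1) → (5, 0)

Answer: 5, 0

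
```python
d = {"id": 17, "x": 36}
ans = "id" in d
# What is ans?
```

Trace:
`d = {"id": 17, "x": 36}` → d = {'id': 17, 'x': 36}
`ans = "id" in d` → ans = True
So ans = True

Answer: True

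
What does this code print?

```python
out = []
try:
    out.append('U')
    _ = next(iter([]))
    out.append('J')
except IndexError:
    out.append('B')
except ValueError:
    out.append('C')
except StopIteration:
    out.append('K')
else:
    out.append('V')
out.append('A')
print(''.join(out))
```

Execution trace: 'U' (try body) → 'K' (except StopIteration) → 'A' (after the try/except). Output: UKA

Answer: UKA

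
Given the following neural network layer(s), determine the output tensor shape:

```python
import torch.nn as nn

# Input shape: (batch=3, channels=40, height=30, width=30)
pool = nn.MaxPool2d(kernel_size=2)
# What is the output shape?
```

Input: (3, 40, 30, 30) -> Output: (3, 40, 15, 15)

Answer: (3, 40, 15, 15)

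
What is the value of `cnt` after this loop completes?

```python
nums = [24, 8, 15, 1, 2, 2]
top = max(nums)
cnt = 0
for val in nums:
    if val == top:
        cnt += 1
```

Count of max value 24 in [24, 8, 15, 1, 2, 2]
`cnt` takes the values: 0 → 1

Answer: 1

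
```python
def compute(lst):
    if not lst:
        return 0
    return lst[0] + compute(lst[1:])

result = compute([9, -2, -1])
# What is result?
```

9 + (-2) + (-1) + 0 = 6

Answer: 6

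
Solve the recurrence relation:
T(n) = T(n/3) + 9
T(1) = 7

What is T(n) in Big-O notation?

Each step divides n by 3 and adds 9. After log_3(n) steps we reach T(1)=7. So T(n) = 9·log_3(n) + 7 = O(log n).

Answer: O(log n)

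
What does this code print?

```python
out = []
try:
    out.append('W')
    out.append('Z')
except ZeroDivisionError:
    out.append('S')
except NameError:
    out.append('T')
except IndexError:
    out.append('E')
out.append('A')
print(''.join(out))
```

Execution trace: 'W' (try body) → 'Z' (try body, no exception) → 'A' (after the try/except). Output: WZA

Answer: WZA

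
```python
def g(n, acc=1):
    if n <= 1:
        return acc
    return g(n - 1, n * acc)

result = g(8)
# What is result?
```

Accumulator trace (n, acc): (8, 1) -> (7, 8) -> (6, 56) -> (5, 336) -> (4, 1680) -> (3, 6720) -> (2, 20160) -> (1, 40320) -> return 40320

Answer: 40320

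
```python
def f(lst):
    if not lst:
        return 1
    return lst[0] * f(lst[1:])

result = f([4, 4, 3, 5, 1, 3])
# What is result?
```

Product over [4, 4, 3, 5, 1, 3] = 4 * 4 * 3 * 5 * 1 * 3 = 720

Answer: 720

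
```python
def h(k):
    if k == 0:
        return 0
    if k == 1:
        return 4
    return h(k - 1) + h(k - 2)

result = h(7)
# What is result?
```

Build up from base cases: h(0)=0, h(1)=4, h(2)=4, h(3)=8, h(4)=12, h(5)=20, h(6)=32, ..., h(7)=52

Answer: 52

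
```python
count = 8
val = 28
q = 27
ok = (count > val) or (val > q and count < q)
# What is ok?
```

Trace:
`count = 8` → count = 8
`val = 28` → val = 28
`q = 27` → q = 27
`ok = (count > val) or (val > q and count < q)` → ok = True
So ok = True

Answer: True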